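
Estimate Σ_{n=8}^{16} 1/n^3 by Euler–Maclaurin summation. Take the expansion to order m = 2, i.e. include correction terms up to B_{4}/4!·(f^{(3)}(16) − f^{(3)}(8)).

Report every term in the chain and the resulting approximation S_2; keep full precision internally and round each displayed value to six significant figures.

S_2 ≈ 0.00701492

∫_8^16 1/x^3 dx evaluates to 0.00585938.
Boundary: ½(f(8) + f(16)) = ½(0.00195312 + 0.000244141) = 0.00109863.
Integral + boundary = 0.00695801.
Order-1 term: 1/12 · (-4.57764e-05 − (-0.000732422)) = 5.72205e-05.
After k=1: 0.00701523.
Order-2 term: −1/720 · (-3.57628e-06 − (-0.000228882)) = -3.12924e-07.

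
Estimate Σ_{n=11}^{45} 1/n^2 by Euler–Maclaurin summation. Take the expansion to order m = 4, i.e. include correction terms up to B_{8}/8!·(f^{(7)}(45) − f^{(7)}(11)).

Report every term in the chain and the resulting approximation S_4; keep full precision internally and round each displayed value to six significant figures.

∫_11^45 1/x^2 dx evaluates to 0.0686869.
Boundary: ½(f(11) + f(45)) = ½(0.00826446 + 0.000493827) = 0.00437914.
Integral + boundary = 0.0730660.
Order-1 term: 1/12 · (-2.19479e-05 − (-0.00150263)) = 0.000123390.
After k=1: 0.0731894.
Order-2 term: −1/720 · (-1.30061e-07 − (-0.000149021)) = -2.06793e-07.
After k=2: 0.0731892.
Order-3 term: 1/30240 · (-1.92684e-09 − (-3.69474e-05)) = 1.22174e-09.
After k=3: 0.0731892.
Order-4 term: −1/1209600 · (-5.32854e-11 − (-1.70996e-05)) = -1.41365e-11.

S_4 ≈ 0.0731892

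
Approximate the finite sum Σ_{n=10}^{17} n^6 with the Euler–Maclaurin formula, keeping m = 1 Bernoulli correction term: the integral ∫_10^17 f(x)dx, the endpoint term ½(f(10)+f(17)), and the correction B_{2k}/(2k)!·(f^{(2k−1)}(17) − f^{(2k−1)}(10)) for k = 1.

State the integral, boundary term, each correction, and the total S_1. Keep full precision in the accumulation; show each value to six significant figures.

S_1 ≈ 7.04200e+07

∫_10^17 x^6 dx evaluates to 5.71912e+07.
Boundary: ½(f(10) + f(17)) = ½(1.00000e+06 + 2.41376e+07) = 1.25688e+07.
Running total after boundary: 6.97600e+07.
k=1: B_{2}/(2)! × [f^{(1)}(17) − f^{(1)}(10)] = 1/12 × (8.51914e+06 − 600000) = 659928.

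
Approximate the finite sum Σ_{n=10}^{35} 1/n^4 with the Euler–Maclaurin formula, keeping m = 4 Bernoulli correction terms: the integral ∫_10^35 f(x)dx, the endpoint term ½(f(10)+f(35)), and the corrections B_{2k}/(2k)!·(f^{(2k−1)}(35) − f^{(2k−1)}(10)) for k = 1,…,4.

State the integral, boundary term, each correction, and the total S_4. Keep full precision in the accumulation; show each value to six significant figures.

S_4 ≈ 0.000379203

Integral: ∫_10^35 1/x^4 dx = 0.000325559.
½[f(10) + f(35)] = ½[0.000100000 + 6.66389e-07] = 5.03332e-05.
Integral + boundary = 0.000375892.
Correction k=1: B_{2}/2! · (f^{(1)}(35) − f^{(1)}(10)) = 1/12 · (-7.61587e-08 − (-4.00000e-05)) = 3.32699e-06.
Running total after k=1: 0.000379219.
Correction k=2: B_{4}/4! · (f^{(3)}(35) − f^{(3)}(10)) = −1/720 · (-1.86511e-09 − (-1.20000e-05)) = -1.66641e-08.
Running total after k=2: 0.000379202.
Correction k=3: B_{6}/6! · (f^{(5)}(35) − f^{(5)}(10)) = 1/30240 · (-8.52623e-11 − (-6.72000e-06)) = 2.22219e-10.
Running total after k=3: 0.000379203.
Correction k=4: B_{8}/8! · (f^{(7)}(35) − f^{(7)}(10)) = −1/1209600 · (-6.26417e-12 − (-6.04800e-06)) = -4.99999e-12.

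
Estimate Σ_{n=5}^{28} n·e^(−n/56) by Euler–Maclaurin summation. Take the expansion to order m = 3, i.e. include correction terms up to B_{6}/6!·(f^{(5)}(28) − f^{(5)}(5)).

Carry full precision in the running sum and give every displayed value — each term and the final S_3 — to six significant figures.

∫_5^28 x·e^(−x/56) dx evaluates to 271.099.
Endpoint term: (f(5) + f(28))/2 = (4.57292 + 16.9829)/2 = 10.7779.
So far: 281.877.
Order-1 term: 1/12 · (0.303265 − 0.832925) = -0.0441383.
Partial sum through k=1: 281.833.
Order-2 term: −1/720 · (0.000483523 − 0.000848882) = 5.07443e-07.
Partial sum through k=2: 281.833.
Order-3 term: 1/30240 · (2.77532e-07 − 4.56684e-07) = -5.92435e-12.

S_3 ≈ 281.833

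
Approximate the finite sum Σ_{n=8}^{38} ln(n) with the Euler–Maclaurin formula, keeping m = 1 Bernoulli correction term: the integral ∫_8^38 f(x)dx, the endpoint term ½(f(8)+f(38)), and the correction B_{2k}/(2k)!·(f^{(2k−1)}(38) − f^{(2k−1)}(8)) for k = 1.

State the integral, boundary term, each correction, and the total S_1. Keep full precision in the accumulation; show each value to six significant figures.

S_1 ≈ 94.4430

Integral: ∫_8^38 ln(x) dx = 91.5927.
Endpoint term: (f(8) + f(38))/2 = (2.07944 + 3.63759)/2 = 2.85851.
Running total after boundary: 94.4513.
Order-1 term: 1/12 · (0.0263158 − 0.125000) = -0.00822368.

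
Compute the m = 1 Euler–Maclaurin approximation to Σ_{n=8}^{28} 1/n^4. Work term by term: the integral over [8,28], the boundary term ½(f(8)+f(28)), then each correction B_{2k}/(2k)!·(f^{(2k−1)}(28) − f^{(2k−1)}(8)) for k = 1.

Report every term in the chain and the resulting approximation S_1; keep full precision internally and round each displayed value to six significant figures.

S_1 ≈ 0.000768894

∫_8^28 1/x^4 dx evaluates to 0.000635857.
Boundary: ½(f(8) + f(28)) = ½(0.000244141 + 1.62693e-06) = 0.000122884.
So far: 0.000758741.
Order-1 term: 1/12 · (-2.32418e-07 − (-0.000122070)) = 1.01532e-05.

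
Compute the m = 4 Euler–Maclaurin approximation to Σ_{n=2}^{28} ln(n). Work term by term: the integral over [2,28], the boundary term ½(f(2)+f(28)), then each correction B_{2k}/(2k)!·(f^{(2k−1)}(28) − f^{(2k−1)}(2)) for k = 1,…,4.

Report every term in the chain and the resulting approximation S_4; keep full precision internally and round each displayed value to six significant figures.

Integral: ∫_2^28 ln(x) dx = 65.9154.
Boundary: ½(f(2) + f(28)) = ½(0.693147 + 3.33220) = 2.01268.
Running total after boundary: 67.9281.
Correction k=1: B_{2}/2! · (f^{(1)}(28) − f^{(1)}(2)) = 1/12 · (0.0357143 − 0.500000) = -0.0386905.
Partial sum through k=1: 67.8894.
Correction k=2: B_{4}/4! · (f^{(3)}(28) − f^{(3)}(2)) = −1/720 · (9.11079e-05 − 0.250000) = 0.000347096.
Partial sum through k=2: 67.8898.
Correction k=3: B_{6}/6! · (f^{(5)}(28) − f^{(5)}(2)) = 1/30240 · (1.39451e-06 − 0.750000) = -2.48015e-05.
Partial sum through k=3: 67.8897.
Correction k=4: B_{8}/8! · (f^{(7)}(28) − f^{(7)}(2)) = −1/1209600 · (5.33613e-08 − 5.62500) = 4.65030e-06.

S_4 ≈ 67.8897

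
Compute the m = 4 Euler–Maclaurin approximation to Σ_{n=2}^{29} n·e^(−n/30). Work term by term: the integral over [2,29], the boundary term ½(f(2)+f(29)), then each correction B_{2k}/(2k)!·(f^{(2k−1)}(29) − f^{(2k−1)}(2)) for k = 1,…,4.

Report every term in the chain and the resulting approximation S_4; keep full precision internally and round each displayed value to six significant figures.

S_4 ≈ 231.248

The integral term ∫_2^29 x·e^(−x/30) dx = 224.869.
Endpoint term: (f(2) + f(29))/2 = (1.87101 + 11.0301)/2 = 6.45056.
Running total after boundary: 231.320.
Order-1 term: 1/12 · (0.0126783 − 0.873140) = -0.0717051.
After k=1: 231.248.
Order-2 term: −1/720 · (0.000859306 − 0.00304906) = 3.04132e-06.
After k=2: 231.248.
Order-3 term: 1/30240 · (1.89392e-06 − 5.69774e-06) = -1.25788e-10.
After k=3: 231.248.
Order-4 term: −1/1209600 · (3.14783e-09 − 8.89737e-09) = 4.75325e-15.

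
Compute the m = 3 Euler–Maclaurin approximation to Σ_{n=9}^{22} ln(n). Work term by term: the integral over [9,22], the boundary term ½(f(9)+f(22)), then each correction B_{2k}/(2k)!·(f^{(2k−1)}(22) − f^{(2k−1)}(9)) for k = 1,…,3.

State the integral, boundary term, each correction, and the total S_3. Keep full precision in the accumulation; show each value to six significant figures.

S_3 ≈ 37.8666

∫_9^22 ln(x) dx evaluates to 35.2279.
Endpoint term: (f(9) + f(22))/2 = (2.19722 + 3.09104)/2 = 2.64413.
Integral + boundary = 37.8720.
Correction k=1: B_{2}/2! · (f^{(1)}(22) − f^{(1)}(9)) = 1/12 · (0.0454545 − 0.111111) = -0.00547138.
Running total after k=1: 37.8666.
Correction k=2: B_{4}/4! · (f^{(3)}(22) − f^{(3)}(9)) = −1/720 · (0.000187829 − 0.00274348) = 3.54952e-06.
Running total after k=2: 37.8666.
Correction k=3: B_{6}/6! · (f^{(5)}(22) − f^{(5)}(9)) = 1/30240 · (4.65691e-06 − 0.000406442) = -1.32865e-08.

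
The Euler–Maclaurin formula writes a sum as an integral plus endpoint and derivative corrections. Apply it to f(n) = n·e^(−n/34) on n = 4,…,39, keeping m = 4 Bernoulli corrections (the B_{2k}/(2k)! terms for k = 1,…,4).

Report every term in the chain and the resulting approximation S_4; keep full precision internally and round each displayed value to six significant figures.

Integral: ∫_4^39 x·e^(−x/34) dx = 360.393.
Boundary: ½(f(4) + f(39)) = ½(3.55604 + 12.3852) = 7.97062.
So far: 368.364.
Correction k=1: B_{2}/2! · (f^{(1)}(39) − f^{(1)}(4)) = 1/12 · (-0.0467014 − 0.784420) = -0.0692601.
Partial sum through k=1: 368.295.
Correction k=2: B_{4}/4! · (f^{(3)}(39) − f^{(3)}(4)) = −1/720 · (0.000509029 − 0.00221664) = 2.37169e-06.
Partial sum through k=2: 368.295.
Correction k=3: B_{6}/6! · (f^{(5)}(39) − f^{(5)}(4)) = 1/30240 · (9.15620e-07 − 3.24803e-06) = -7.71300e-11.
Partial sum through k=3: 368.295.
Correction k=4: B_{8}/8! · (f^{(7)}(39) − f^{(7)}(4)) = −1/1209600 · (1.20320e-09 − 3.96068e-09) = 2.27966e-15.

S_4 ≈ 368.295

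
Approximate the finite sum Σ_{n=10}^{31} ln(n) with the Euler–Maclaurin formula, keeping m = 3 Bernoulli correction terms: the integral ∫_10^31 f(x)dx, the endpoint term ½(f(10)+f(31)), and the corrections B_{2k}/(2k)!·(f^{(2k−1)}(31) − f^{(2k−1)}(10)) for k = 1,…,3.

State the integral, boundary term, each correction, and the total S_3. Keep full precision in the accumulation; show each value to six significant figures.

S_3 ≈ 65.2904

Integral: ∫_10^31 ln(x) dx = 62.4278.
Boundary: ½(f(10) + f(31)) = ½(2.30259 + 3.43399) = 2.86829.
Integral + boundary = 65.2960.
Order-1 term: 1/12 · (0.0322581 − 0.100000) = -0.00564516.
Running total after k=1: 65.2904.
Order-2 term: −1/720 · (6.71344e-05 − 0.00200000) = 2.68454e-06.
Running total after k=2: 65.2904.
Order-3 term: 1/30240 · (8.38306e-07 − 0.000240000) = -7.90879e-09.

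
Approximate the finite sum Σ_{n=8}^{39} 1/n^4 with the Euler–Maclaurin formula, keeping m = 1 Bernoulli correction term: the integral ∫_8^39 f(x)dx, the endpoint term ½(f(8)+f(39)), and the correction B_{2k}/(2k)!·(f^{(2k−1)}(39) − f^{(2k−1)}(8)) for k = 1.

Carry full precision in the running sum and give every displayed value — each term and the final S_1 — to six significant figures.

∫_8^39 1/x^4 dx evaluates to 0.000645422.
Boundary: ½(f(8) + f(39)) = ½(0.000244141 + 4.32257e-07) = 0.000122286.
Integral + boundary = 0.000767709.
Correction k=1: B_{2}/2! · (f^{(1)}(39) − f^{(1)}(8)) = 1/12 · (-4.43340e-08 − (-0.000122070)) = 1.01688e-05.

S_1 ≈ 0.000777878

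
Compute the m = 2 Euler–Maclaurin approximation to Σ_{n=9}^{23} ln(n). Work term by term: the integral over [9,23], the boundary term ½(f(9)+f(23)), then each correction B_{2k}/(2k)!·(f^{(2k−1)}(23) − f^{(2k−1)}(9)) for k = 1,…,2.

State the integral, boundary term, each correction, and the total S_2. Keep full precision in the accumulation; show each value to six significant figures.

S_2 ≈ 41.0021

∫_9^23 ln(x) dx evaluates to 38.3413.
Boundary: ½(f(9) + f(23)) = ½(2.19722 + 3.13549) = 2.66636.
So far: 41.0077.
Correction k=1: B_{2}/2! · (f^{(1)}(23) − f^{(1)}(9)) = 1/12 · (0.0434783 − 0.111111) = -0.00563607.
After k=1: 41.0021.
Correction k=2: B_{4}/4! · (f^{(3)}(23) − f^{(3)}(9)) = −1/720 · (0.000164379 − 0.00274348) = 3.58209e-06.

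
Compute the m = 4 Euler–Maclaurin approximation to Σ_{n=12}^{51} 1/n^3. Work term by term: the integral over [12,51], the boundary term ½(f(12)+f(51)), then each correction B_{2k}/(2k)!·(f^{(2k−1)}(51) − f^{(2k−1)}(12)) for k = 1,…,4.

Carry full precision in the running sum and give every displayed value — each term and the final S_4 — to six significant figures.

Integral: ∫_12^51 1/x^3 dx = 0.00327999.
½[f(12) + f(51)] = ½[0.000578704 + 7.53858e-06] = 0.000293121.
Running total after boundary: 0.00357311.
Correction k=1: B_{2}/2! · (f^{(1)}(51) − f^{(1)}(12)) = 1/12 · (-4.43446e-07 − (-0.000144676)) = 1.20194e-05.
Running total after k=1: 0.00358513.
Correction k=2: B_{4}/4! · (f^{(3)}(51) − f^{(3)}(12)) = −1/720 · (-3.40981e-09 − (-2.00939e-05)) = -2.79034e-08.
Running total after k=2: 0.00358510.
Correction k=3: B_{6}/6! · (f^{(5)}(51) − f^{(5)}(12)) = 1/30240 · (-5.50604e-11 − (-5.86071e-06)) = 1.93805e-10.
Running total after k=3: 0.00358510.
Correction k=4: B_{8}/8! · (f^{(7)}(51) − f^{(7)}(12)) = −1/1209600 · (-1.52416e-12 − (-2.93036e-06)) = -2.42258e-12.

S_4 ≈ 0.00358510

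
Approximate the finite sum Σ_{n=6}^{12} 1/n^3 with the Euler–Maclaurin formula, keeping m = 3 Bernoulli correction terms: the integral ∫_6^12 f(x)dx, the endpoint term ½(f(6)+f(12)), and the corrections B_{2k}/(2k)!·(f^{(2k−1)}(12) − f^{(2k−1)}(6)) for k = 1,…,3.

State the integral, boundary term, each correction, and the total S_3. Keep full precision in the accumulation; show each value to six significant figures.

S_3 ≈ 0.0132000

∫_6^12 1/x^3 dx evaluates to 0.0104167.
½[f(6) + f(12)] = ½[0.00462963 + 0.000578704] = 0.00260417.
Running total after boundary: 0.0130208.
Order-1 term: 1/12 · (-0.000144676 − (-0.00231481)) = 0.000180845.
Partial sum through k=1: 0.0132017.
Order-2 term: −1/720 · (-2.00939e-05 − (-0.00128601)) = -1.75821e-06.
Partial sum through k=2: 0.0131999.
Order-3 term: 1/30240 · (-5.86071e-06 − (-0.00150034)) = 4.94207e-08.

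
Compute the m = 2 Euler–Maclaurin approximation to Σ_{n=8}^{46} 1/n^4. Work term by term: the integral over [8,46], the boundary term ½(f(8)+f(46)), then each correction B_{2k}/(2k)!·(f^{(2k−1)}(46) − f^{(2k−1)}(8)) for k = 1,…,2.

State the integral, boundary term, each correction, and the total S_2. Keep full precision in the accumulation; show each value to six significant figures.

∫_8^46 1/x^4 dx evaluates to 0.000647617.
½[f(8) + f(46)] = ½[0.000244141 + 2.23341e-07] = 0.000122182.
So far: 0.000769799.
Correction k=1: B_{2}/2! · (f^{(1)}(46) − f^{(1)}(8)) = 1/12 · (-1.94210e-08 − (-0.000122070)) = 1.01709e-05.
Partial sum through k=1: 0.000779970.
Correction k=2: B_{4}/4! · (f^{(3)}(46) − f^{(3)}(8)) = −1/720 · (-2.75345e-10 − (-5.72205e-05)) = -7.94725e-08.

S_2 ≈ 0.000779891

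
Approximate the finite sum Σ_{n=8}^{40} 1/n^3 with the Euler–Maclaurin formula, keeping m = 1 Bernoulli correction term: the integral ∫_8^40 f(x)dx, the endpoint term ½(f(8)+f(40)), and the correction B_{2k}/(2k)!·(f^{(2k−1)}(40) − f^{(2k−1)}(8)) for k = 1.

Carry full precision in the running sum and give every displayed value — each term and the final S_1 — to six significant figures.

∫_8^40 1/x^3 dx evaluates to 0.00750000.
Endpoint term: (f(8) + f(40))/2 = (0.00195312 + 1.56250e-05)/2 = 0.000984375.
So far: 0.00848437.
k=1: B_{2}/(2)! × [f^{(1)}(40) − f^{(1)}(8)] = 1/12 × (-1.17187e-06 − (-0.000732422)) = 6.09375e-05.

S_1 ≈ 0.00854531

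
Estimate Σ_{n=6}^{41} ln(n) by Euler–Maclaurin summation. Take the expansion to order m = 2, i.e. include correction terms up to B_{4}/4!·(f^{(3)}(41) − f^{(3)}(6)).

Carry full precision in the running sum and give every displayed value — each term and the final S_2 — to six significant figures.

S_2 ≈ 109.247

The integral term ∫_6^41 ln(x) dx = 106.506.
Boundary: ½(f(6) + f(41)) = ½(1.79176 + 3.71357) = 2.75267.
So far: 109.259.
k=1: B_{2}/(2)! × [f^{(1)}(41) − f^{(1)}(6)] = 1/12 × (0.0243902 − 0.166667) = -0.0118564.
After k=1: 109.247.
k=2: B_{4}/(4)! × [f^{(3)}(41) − f^{(3)}(6)] = −1/720 × (2.90187e-05 − 0.00925926) = 1.28198e-05.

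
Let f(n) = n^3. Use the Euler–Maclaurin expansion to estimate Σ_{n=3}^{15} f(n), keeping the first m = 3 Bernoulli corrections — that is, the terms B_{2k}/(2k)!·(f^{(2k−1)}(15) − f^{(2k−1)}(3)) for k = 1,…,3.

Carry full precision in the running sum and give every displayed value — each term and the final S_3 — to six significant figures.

Integral: ∫_3^15 x^3 dx = 12636.0.
Boundary: ½(f(3) + f(15)) = ½(27.0000 + 3375.00) = 1701.00.
So far: 14337.0.
Order-1 term: 1/12 · (675.000 − 27.0000) = 54.0000.
After k=1: 14391.0.
Order-2 term: −1/720 · (6.00000 − 6.00000) = 0.00000.
After k=2: 14391.0.
Order-3 term: 1/30240 · (0.00000 − 0.00000) = 0.00000.

S_3 ≈ 14391.0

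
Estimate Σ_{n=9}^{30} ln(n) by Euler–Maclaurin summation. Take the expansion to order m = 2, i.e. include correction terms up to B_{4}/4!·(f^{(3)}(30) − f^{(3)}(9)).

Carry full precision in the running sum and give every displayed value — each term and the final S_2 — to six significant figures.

S_2 ≈ 64.0536

The integral term ∫_9^30 ln(x) dx = 61.2609.
Endpoint term: (f(9) + f(30))/2 = (2.19722 + 3.40120)/2 = 2.79921.
Running total after boundary: 64.0601.
Order-1 term: 1/12 · (0.0333333 − 0.111111) = -0.00648148.
Partial sum through k=1: 64.0536.
Order-2 term: −1/720 · (7.40741e-05 − 0.00274348) = 3.70751e-06.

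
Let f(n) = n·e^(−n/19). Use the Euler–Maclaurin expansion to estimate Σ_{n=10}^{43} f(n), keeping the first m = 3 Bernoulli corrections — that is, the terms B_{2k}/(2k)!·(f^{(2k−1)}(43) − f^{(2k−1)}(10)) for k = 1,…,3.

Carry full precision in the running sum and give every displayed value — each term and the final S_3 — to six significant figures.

S_3 ≈ 208.137

Integral: ∫_10^43 x·e^(−x/19) dx = 202.981.
½[f(10) + f(43)] = ½[5.90778 + 4.47292] = 5.19035.
So far: 208.171.
Correction k=1: B_{2}/2! · (f^{(1)}(43) − f^{(1)}(10)) = 1/12 · (-0.131396 − 0.279842) = -0.0342698.
After k=1: 208.137.
Correction k=2: B_{4}/4! · (f^{(3)}(43) − f^{(3)}(10)) = −1/720 · (0.000212320 − 0.00404819) = 5.32760e-06.
After k=2: 208.137.
Correction k=3: B_{6}/6! · (f^{(5)}(43) − f^{(5)}(10)) = 1/30240 · (2.18453e-06 − 2.02803e-05) = -5.98406e-10.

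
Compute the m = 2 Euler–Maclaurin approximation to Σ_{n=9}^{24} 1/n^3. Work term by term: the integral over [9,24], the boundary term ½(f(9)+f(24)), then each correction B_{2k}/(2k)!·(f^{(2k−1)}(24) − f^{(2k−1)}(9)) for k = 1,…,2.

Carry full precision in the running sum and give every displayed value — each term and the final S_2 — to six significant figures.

The integral term ∫_9^24 1/x^3 dx = 0.00530478.
½[f(9) + f(24)] = ½[0.00137174 + 7.23380e-05] = 0.000722040.
Integral + boundary = 0.00602682.
Correction k=1: B_{2}/2! · (f^{(1)}(24) − f^{(1)}(9)) = 1/12 · (-9.04225e-06 − (-0.000457247)) = 3.73504e-05.
Running total after k=1: 0.00606417.
Correction k=2: B_{4}/4! · (f^{(3)}(24) − f^{(3)}(9)) = −1/720 · (-3.13967e-07 − (-0.000112901)) = -1.56370e-07.

S_2 ≈ 0.00606402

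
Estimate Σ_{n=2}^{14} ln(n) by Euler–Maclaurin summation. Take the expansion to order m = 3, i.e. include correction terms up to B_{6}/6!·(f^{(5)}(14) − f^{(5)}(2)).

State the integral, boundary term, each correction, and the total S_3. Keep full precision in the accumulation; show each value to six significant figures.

∫_2^14 ln(x) dx evaluates to 23.5605.
Endpoint term: (f(2) + f(14))/2 = (0.693147 + 2.63906)/2 = 1.66610.
Integral + boundary = 25.2266.
Order-1 term: 1/12 · (0.0714286 − 0.500000) = -0.0357143.
Running total after k=1: 25.1909.
Order-2 term: −1/720 · (0.000728863 − 0.250000) = 0.000346210.
Running total after k=2: 25.1912.
Order-3 term: 1/30240 · (4.46243e-05 − 0.750000) = -2.48001e-05.

S_3 ≈ 25.1912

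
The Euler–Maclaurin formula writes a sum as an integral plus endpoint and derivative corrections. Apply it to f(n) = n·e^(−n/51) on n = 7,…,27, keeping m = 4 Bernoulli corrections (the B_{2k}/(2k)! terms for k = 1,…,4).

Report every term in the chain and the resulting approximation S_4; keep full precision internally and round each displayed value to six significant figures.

Integral: ∫_7^27 x·e^(−x/51) dx = 235.782.
Endpoint term: (f(7) + f(27))/2 = (6.10224 + 15.9017)/2 = 11.0020.
So far: 246.784.
Correction k=1: B_{2}/2! · (f^{(1)}(27) − f^{(1)}(7)) = 1/12 · (0.277154 − 0.752096) = -0.0395786.
Running total after k=1: 246.745.
Correction k=2: B_{4}/4! · (f^{(3)}(27) − f^{(3)}(7)) = −1/720 · (0.000559422 − 0.000959474) = 5.55628e-07.
Running total after k=2: 246.745.
Correction k=3: B_{6}/6! · (f^{(5)}(27) − f^{(5)}(7)) = 1/30240 · (3.89192e-07 − 6.26602e-07) = -7.85087e-12.
Running total after k=3: 246.745.
Correction k=4: B_{8}/8! · (f^{(7)}(27) − f^{(7)}(7)) = −1/1209600 · (2.16572e-10 − 3.39991e-10) = 1.02033e-16.

S_4 ≈ 246.745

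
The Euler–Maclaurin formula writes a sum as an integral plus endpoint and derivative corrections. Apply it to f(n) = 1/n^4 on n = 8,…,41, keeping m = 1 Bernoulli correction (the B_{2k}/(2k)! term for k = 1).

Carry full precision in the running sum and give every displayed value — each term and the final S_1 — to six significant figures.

S_1 ≈ 0.000778622

Integral: ∫_8^41 1/x^4 dx = 0.000646205.
Endpoint term: (f(8) + f(41))/2 = (0.000244141 + 3.53887e-07)/2 = 0.000122247.
Running total after boundary: 0.000768452.
Order-1 term: 1/12 · (-3.45256e-08 − (-0.000122070)) = 1.01696e-05.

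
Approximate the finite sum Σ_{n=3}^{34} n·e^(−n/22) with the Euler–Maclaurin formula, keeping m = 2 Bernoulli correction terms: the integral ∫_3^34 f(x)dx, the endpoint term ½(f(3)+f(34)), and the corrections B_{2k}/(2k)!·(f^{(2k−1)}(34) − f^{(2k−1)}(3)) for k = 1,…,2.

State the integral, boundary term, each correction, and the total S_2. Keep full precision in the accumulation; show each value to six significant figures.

S_2 ≈ 222.069

Integral: ∫_3^34 x·e^(−x/22) dx = 217.208.
Boundary: ½(f(3) + f(34)) = ½(2.61758 + 7.24931) = 4.93344.
So far: 222.142.
Order-1 term: 1/12 · (-0.116299 − 0.753545) = -0.0724870.
Running total after k=1: 222.069.
Order-2 term: −1/720 · (0.000640766 − 0.00516239) = 6.28003e-06.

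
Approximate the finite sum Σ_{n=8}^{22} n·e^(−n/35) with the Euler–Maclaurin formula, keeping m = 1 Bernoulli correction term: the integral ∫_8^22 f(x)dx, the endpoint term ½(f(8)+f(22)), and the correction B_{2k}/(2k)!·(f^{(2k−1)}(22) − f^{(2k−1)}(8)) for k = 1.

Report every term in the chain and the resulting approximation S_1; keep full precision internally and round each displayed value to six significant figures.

Integral: ∫_8^22 x·e^(−x/35) dx = 133.443.
Boundary: ½(f(8) + f(22)) = ½(6.36536 + 11.7338) = 9.04956.
Integral + boundary = 142.492.
Correction k=1: B_{2}/2! · (f^{(1)}(22) − f^{(1)}(8)) = 1/12 · (0.198103 − 0.613802) = -0.0346416.

S_1 ≈ 142.458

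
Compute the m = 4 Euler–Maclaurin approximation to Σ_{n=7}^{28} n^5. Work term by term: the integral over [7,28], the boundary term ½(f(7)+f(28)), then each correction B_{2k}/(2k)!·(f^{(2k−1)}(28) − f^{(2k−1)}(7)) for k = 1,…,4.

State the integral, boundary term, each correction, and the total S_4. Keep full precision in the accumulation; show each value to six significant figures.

S_4 ≈ 8.91641e+07

The integral term ∫_7^28 x^5 dx = 8.02954e+07.
½[f(7) + f(28)] = ½[16807.0 + 1.72104e+07] = 8.61359e+06.
Running total after boundary: 8.89090e+07.
k=1: B_{2}/(2)! × [f^{(1)}(28) − f^{(1)}(7)] = 1/12 × (3.07328e+06 − 12005.0) = 255106.
Partial sum through k=1: 8.91641e+07.
k=2: B_{4}/(4)! × [f^{(3)}(28) − f^{(3)}(7)] = −1/720 × (47040.0 − 2940.00) = -61.2500.
Partial sum through k=2: 8.91641e+07.
k=3: B_{6}/(6)! × [f^{(5)}(28) − f^{(5)}(7)] = 1/30240 × (120.000 − 120.000) = 0.00000.
Partial sum through k=3: 8.91641e+07.
k=4: B_{8}/(8)! × [f^{(7)}(28) − f^{(7)}(7)] = −1/1209600 × (0.00000 − 0.00000) = 0.00000.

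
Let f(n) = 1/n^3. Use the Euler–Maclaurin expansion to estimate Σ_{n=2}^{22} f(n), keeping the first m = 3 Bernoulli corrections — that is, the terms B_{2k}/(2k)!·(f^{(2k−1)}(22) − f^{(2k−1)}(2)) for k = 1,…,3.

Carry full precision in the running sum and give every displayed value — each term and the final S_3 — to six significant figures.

S_3 ≈ 0.201161

Integral: ∫_2^22 1/x^3 dx = 0.123967.
Endpoint term: (f(2) + f(22))/2 = (0.125000 + 9.39144e-05)/2 = 0.0625470.
So far: 0.186514.
Order-1 term: 1/12 · (-1.28065e-05 − (-0.187500)) = 0.0156239.
Partial sum through k=1: 0.202138.
Order-2 term: −1/720 · (-5.29194e-07 − (-0.937500)) = -0.00130208.
Partial sum through k=2: 0.200836.
Order-3 term: 1/30240 · (-4.59218e-08 − (-9.84375)) = 0.000325521.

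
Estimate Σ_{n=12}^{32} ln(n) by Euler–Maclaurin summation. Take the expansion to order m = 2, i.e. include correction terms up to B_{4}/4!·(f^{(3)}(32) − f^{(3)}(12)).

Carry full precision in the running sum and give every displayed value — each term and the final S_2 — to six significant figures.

S_2 ≈ 64.0557

Integral: ∫_12^32 ln(x) dx = 61.0847.
½[f(12) + f(32)] = ½[2.48491 + 3.46574] = 2.97532.
Integral + boundary = 64.0600.
Order-1 term: 1/12 · (0.0312500 − 0.0833333) = -0.00434028.
Partial sum through k=1: 64.0557.
Order-2 term: −1/720 · (6.10352e-05 − 0.00115741) = 1.52274e-06.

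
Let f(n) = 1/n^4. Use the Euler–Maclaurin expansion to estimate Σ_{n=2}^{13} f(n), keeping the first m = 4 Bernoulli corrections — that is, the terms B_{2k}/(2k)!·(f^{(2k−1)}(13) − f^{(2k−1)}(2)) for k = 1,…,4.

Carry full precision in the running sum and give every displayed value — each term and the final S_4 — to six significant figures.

∫_2^13 1/x^4 dx evaluates to 0.0415149.
½[f(2) + f(13)] = ½[0.0625000 + 3.50128e-05] = 0.0312675.
Running total after boundary: 0.0727825.
Order-1 term: 1/12 · (-1.07732e-05 − (-0.125000)) = 0.0104158.
After k=1: 0.0831982.
Order-2 term: −1/720 · (-1.91240e-06 − (-0.937500)) = -0.00130208.
After k=2: 0.0818961.
Order-3 term: 1/30240 · (-6.33693e-07 − (-13.1250)) = 0.000434028.
After k=3: 0.0823302.
Order-4 term: −1/1209600 · (-3.37470e-07 − (-295.312)) = -0.000244141.

S_4 ≈ 0.0820860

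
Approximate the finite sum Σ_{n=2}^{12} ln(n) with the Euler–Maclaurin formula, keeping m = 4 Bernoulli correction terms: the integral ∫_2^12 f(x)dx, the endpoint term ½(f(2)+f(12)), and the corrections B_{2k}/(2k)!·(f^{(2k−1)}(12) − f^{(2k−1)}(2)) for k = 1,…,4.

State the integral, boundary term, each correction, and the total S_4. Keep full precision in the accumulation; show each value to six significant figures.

S_4 ≈ 19.9872

Integral: ∫_2^12 ln(x) dx = 18.4326.
Boundary: ½(f(2) + f(12)) = ½(0.693147 + 2.48491) = 1.58903.
Running total after boundary: 20.0216.
k=1: B_{2}/(2)! × [f^{(1)}(12) − f^{(1)}(2)] = 1/12 × (0.0833333 − 0.500000) = -0.0347222.
After k=1: 19.9869.
k=2: B_{4}/(4)! × [f^{(3)}(12) − f^{(3)}(2)] = −1/720 × (0.00115741 − 0.250000) = 0.000345615.
After k=2: 19.9872.
k=3: B_{6}/(6)! × [f^{(5)}(12) − f^{(5)}(2)] = 1/30240 × (9.64506e-05 − 0.750000) = -2.47984e-05.
After k=3: 19.9872.
k=4: B_{8}/(8)! × [f^{(7)}(12) − f^{(7)}(2)] = −1/1209600 × (2.00939e-05 − 5.62500) = 4.65028e-06.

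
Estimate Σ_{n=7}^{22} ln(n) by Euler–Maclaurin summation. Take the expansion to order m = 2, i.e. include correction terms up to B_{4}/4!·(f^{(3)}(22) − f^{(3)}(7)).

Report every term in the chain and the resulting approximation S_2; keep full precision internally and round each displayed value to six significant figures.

Integral: ∫_7^22 ln(x) dx = 39.3816.
Endpoint term: (f(7) + f(22))/2 = (1.94591 + 3.09104)/2 = 2.51848.
Running total after boundary: 41.9000.
Order-1 term: 1/12 · (0.0454545 − 0.142857) = -0.00811688.
Running total after k=1: 41.8919.
Order-2 term: −1/720 · (0.000187829 − 0.00583090) = 7.83760e-06.

S_2 ≈ 41.8919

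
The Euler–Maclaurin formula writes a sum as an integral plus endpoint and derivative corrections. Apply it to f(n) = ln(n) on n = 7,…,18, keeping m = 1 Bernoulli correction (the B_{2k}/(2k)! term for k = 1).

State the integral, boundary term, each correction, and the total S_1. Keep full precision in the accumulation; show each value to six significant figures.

The integral term ∫_7^18 ln(x) dx = 27.4053.
Boundary: ½(f(7) + f(18)) = ½(1.94591 + 2.89037) = 2.41814.
So far: 29.8235.
Order-1 term: 1/12 · (0.0555556 − 0.142857) = -0.00727513.

S_1 ≈ 29.8162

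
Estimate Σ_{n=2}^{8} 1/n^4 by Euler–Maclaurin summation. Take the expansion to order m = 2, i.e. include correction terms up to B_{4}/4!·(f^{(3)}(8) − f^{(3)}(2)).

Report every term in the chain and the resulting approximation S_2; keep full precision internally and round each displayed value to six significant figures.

∫_2^8 1/x^4 dx evaluates to 0.0410156.
Endpoint term: (f(2) + f(8))/2 = (0.0625000 + 0.000244141)/2 = 0.0313721.
Running total after boundary: 0.0723877.
k=1: B_{2}/(2)! × [f^{(1)}(8) − f^{(1)}(2)] = 1/12 × (-0.000122070 − (-0.125000)) = 0.0104065.
After k=1: 0.0827942.
k=2: B_{4}/(4)! × [f^{(3)}(8) − f^{(3)}(2)] = −1/720 × (-5.72205e-05 − (-0.937500)) = -0.00130200.

S_2 ≈ 0.0814922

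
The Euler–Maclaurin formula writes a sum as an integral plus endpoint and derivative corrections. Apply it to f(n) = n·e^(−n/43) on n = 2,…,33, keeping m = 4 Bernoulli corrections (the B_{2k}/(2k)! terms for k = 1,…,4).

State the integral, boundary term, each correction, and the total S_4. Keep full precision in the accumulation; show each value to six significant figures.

S_4 ≈ 338.605

The integral term ∫_2^33 x·e^(−x/43) dx = 330.058.
Boundary: ½(f(2) + f(33)) = ½(1.90911 + 15.3186) = 8.61384.
So far: 338.672.
k=1: B_{2}/(2)! × [f^{(1)}(33) − f^{(1)}(2)] = 1/12 × (0.107953 − 0.910156) = -0.0668502.
After k=1: 338.605.
k=2: B_{4}/(4)! × [f^{(3)}(33) − f^{(3)}(2)] = −1/720 × (0.000560493 − 0.00152475) = 1.33925e-06.
After k=2: 338.605.
k=3: B_{6}/(6)! × [f^{(5)}(33) − f^{(5)}(2)] = 1/30240 × (5.74690e-07 − 1.38305e-06) = -2.67315e-11.
After k=3: 338.605.
k=4: B_{8}/(8)! × [f^{(7)}(33) − f^{(7)}(2)] = −1/1209600 × (4.57678e-10 − 1.05001e-09) = 4.89690e-16.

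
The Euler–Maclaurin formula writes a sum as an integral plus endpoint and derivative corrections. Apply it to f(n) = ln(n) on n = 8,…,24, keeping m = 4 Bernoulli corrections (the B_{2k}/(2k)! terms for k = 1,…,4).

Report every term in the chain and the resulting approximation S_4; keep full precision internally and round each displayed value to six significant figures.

S_4 ≈ 46.2596

The integral term ∫_8^24 ln(x) dx = 43.6378.
Endpoint term: (f(8) + f(24))/2 = (2.07944 + 3.17805)/2 = 2.62875.
Running total after boundary: 46.2665.
k=1: B_{2}/(2)! × [f^{(1)}(24) − f^{(1)}(8)] = 1/12 × (0.0416667 − 0.125000) = -0.00694444.
Running total after k=1: 46.2596.
k=2: B_{4}/(4)! × [f^{(3)}(24) − f^{(3)}(8)] = −1/720 × (0.000144676 − 0.00390625) = 5.22441e-06.
Running total after k=2: 46.2596.
k=3: B_{6}/(6)! × [f^{(5)}(24) − f^{(5)}(8)] = 1/30240 × (3.01408e-06 − 0.000732422) = -2.41206e-08.
Running total after k=3: 46.2596.
k=4: B_{8}/(8)! × [f^{(7)}(24) − f^{(7)}(8)] = −1/1209600 × (1.56983e-07 − 0.000343323) = 2.83702e-10.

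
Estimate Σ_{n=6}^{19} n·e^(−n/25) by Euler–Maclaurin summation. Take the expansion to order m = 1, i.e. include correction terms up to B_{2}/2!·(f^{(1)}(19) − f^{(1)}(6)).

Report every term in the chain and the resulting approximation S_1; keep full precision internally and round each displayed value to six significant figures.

Integral: ∫_6^19 x·e^(−x/25) dx = 95.2035.
½[f(6) + f(19)] = ½[4.71977 + 8.88566] = 6.80271.
So far: 102.006.
k=1: B_{2}/(2)! × [f^{(1)}(19) − f^{(1)}(6)] = 1/12 × (0.112240 − 0.597837) = -0.0404664.

S_1 ≈ 101.966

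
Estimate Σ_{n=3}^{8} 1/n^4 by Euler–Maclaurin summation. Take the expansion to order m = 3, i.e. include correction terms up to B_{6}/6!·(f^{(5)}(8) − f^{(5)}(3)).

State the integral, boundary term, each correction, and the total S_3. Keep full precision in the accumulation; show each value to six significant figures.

S_3 ≈ 0.0192863

Integral: ∫_3^8 1/x^4 dx = 0.0116946.
Endpoint term: (f(3) + f(8))/2 = (0.0123457 + 0.000244141)/2 = 0.00629491.
Integral + boundary = 0.0179895.
Correction k=1: B_{2}/2! · (f^{(1)}(8) − f^{(1)}(3)) = 1/12 · (-0.000122070 − (-0.0164609)) = 0.00136157.
After k=1: 0.0193511.
Correction k=2: B_{4}/4! · (f^{(3)}(8) − f^{(3)}(3)) = −1/720 · (-5.72205e-05 − (-0.0548697)) = -7.61284e-05.
After k=2: 0.0192750.
Correction k=3: B_{6}/6! · (f^{(5)}(8) − f^{(5)}(3)) = 1/30240 · (-5.00679e-05 − (-0.341411)) = 1.12884e-05.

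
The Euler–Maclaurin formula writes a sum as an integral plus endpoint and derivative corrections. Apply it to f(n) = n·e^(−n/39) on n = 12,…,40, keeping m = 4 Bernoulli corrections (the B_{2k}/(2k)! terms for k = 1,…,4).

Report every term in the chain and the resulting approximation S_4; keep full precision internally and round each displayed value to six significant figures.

S_4 ≈ 368.992

∫_12^40 x·e^(−x/39) dx evaluates to 357.453.
Endpoint term: (f(12) + f(40))/2 = (8.82170 + 14.3427)/2 = 11.5822.
Running total after boundary: 369.035.
Order-1 term: 1/12 · (-0.00919401 − 0.508944) = -0.0431782.
Partial sum through k=1: 368.992.
Order-2 term: −1/720 · (0.000465443 − 0.00130127) = 1.16087e-06.
Partial sum through k=2: 368.992.
Order-3 term: 1/30240 · (6.15997e-07 − 1.49107e-06) = -2.89377e-11.
Partial sum through k=3: 368.992.
Order-4 term: −1/1209600 · (6.08798e-10 − 1.39817e-09) = 6.52587e-16.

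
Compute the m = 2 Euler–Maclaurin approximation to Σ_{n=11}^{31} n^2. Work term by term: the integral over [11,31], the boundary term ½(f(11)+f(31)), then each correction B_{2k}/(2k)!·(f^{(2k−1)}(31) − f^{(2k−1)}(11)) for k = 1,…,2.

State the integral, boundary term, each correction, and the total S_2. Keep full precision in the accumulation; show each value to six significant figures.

S_2 ≈ 10031.0

∫_11^31 x^2 dx evaluates to 9486.67.
½[f(11) + f(31)] = ½[121.000 + 961.000] = 541.000.
Integral + boundary = 10027.7.
k=1: B_{2}/(2)! × [f^{(1)}(31) − f^{(1)}(11)] = 1/12 × (62.0000 − 22.0000) = 3.33333.
Partial sum through k=1: 10031.0.
k=2: B_{4}/(4)! × [f^{(3)}(31) − f^{(3)}(11)] = −1/720 × (0.00000 − 0.00000) = 0.00000.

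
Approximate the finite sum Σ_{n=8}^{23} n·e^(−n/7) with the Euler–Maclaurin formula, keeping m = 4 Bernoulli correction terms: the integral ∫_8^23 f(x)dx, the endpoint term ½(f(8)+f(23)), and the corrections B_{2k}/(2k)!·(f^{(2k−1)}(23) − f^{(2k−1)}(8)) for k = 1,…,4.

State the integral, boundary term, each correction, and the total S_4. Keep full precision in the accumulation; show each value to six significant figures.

The integral term ∫_8^23 x·e^(−x/7) dx = 25.6283.
½[f(8) + f(23)] = ½[2.55125 + 0.860519] = 1.70589.
So far: 27.3342.
k=1: B_{2}/(2)! × [f^{(1)}(23) − f^{(1)}(8)] = 1/12 × (-0.0855174 − (-0.0455581)) = -0.00332994.
Running total after k=1: 27.3308.
k=2: B_{4}/(4)! × [f^{(3)}(23) − f^{(3)}(8)] = −1/720 × (-0.000218157 − 0.0120868) = 1.70903e-05.
Running total after k=2: 27.3309.
k=3: B_{6}/(6)! × [f^{(5)}(23) − f^{(5)}(8)] = 1/30240 × (2.67130e-05 − 0.000512315) = -1.60583e-08.
Running total after k=3: 27.3309.
k=4: B_{8}/(8)! × [f^{(7)}(23) − f^{(7)}(8)] = −1/1209600 × (1.18119e-06 − 1.58767e-05) = 1.21491e-11.

S_4 ≈ 27.3309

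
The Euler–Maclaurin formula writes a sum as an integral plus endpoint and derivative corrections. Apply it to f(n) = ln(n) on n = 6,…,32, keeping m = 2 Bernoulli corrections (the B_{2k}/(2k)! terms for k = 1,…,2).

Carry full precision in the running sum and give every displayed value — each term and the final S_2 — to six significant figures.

The integral term ∫_6^32 ln(x) dx = 74.1530.
½[f(6) + f(32)] = ½[1.79176 + 3.46574] = 2.62875.
Running total after boundary: 76.7817.
Correction k=1: B_{2}/2! · (f^{(1)}(32) − f^{(1)}(6)) = 1/12 · (0.0312500 − 0.166667) = -0.0112847.
Running total after k=1: 76.7705.
Correction k=2: B_{4}/4! · (f^{(3)}(32) − f^{(3)}(6)) = −1/720 · (6.10352e-05 − 0.00925926) = 1.27753e-05.

S_2 ≈ 76.7705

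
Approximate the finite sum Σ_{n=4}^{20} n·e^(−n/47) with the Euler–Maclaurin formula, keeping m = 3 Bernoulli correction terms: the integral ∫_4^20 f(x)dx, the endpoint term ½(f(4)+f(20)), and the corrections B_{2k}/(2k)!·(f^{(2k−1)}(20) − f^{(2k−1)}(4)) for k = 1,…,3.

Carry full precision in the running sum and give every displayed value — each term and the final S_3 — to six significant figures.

S_3 ≈ 152.146

Integral: ∫_4^20 x·e^(−x/47) dx = 143.813.
Boundary: ½(f(4) + f(20)) = ½(3.67366 + 13.0684) = 8.37105.
Integral + boundary = 152.185.
Order-1 term: 1/12 · (0.375370 − 0.840252) = -0.0387401.
Partial sum through k=1: 152.146.
Order-2 term: −1/720 · (0.000761528 − 0.00121190) = 6.25513e-07.
Partial sum through k=2: 152.146.
Order-3 term: 1/30240 · (6.12552e-07 − 9.25042e-07) = -1.03337e-11.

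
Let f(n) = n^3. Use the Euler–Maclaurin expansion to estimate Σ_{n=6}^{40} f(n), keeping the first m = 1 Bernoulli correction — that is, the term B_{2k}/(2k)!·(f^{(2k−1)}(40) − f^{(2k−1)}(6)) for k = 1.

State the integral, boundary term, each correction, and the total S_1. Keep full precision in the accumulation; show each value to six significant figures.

S_1 ≈ 672175

∫_6^40 x^3 dx evaluates to 639676.
Endpoint term: (f(6) + f(40))/2 = (216.000 + 64000.0)/2 = 32108.0.
Running total after boundary: 671784.
k=1: B_{2}/(2)! × [f^{(1)}(40) − f^{(1)}(6)] = 1/12 × (4800.00 − 108.000) = 391.000.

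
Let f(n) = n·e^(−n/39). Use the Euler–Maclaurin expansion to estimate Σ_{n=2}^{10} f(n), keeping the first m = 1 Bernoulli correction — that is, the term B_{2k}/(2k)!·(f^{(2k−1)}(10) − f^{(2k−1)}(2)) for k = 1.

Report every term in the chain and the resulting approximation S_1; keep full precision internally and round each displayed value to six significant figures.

∫_2^10 x·e^(−x/39) dx evaluates to 40.2886.
½[f(2) + f(10)] = ½[1.90002 + 7.73824] = 4.81913.
Running total after boundary: 45.1077.
k=1: B_{2}/(2)! × [f^{(1)}(10) − f^{(1)}(2)] = 1/12 × (0.575408 − 0.901292) = -0.0271570.

S_1 ≈ 45.0806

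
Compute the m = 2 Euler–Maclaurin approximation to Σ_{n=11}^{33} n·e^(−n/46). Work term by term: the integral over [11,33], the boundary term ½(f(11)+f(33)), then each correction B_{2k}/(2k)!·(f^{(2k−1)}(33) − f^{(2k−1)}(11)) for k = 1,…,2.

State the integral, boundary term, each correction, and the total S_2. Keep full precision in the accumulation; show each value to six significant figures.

Integral: ∫_11^33 x·e^(−x/46) dx = 290.854.
Endpoint term: (f(11) + f(33))/2 = (8.66043 + 16.1048)/2 = 12.3826.
Integral + boundary = 303.237.
Order-1 term: 1/12 · (0.137920 − 0.599042) = -0.0384268.
After k=1: 303.199.
Order-2 term: −1/720 · (0.000526450 − 0.00102725) = 6.95560e-07.

S_2 ≈ 303.199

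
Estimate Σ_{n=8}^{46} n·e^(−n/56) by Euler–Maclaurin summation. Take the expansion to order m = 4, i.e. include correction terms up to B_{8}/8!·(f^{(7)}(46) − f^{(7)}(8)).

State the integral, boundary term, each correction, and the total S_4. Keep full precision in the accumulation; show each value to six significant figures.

S_4 ≈ 608.264

∫_8^46 x·e^(−x/56) dx evaluates to 594.736.
Boundary: ½(f(8) + f(46)) = ½(6.93502 + 20.2309) = 13.5830.
Integral + boundary = 608.319.
Order-1 term: 1/12 · (0.0785362 − 0.743038) = -0.0553752.
Partial sum through k=1: 608.264.
Order-2 term: −1/720 · (0.000305530 − 0.000789794) = 6.72589e-07.
Partial sum through k=2: 608.264.
Order-3 term: 1/30240 · (1.86868e-07 − 4.28141e-07) = -7.97862e-12.
Partial sum through k=3: 608.264.
Order-4 term: −1/1209600 · (8.81085e-11 − 1.92740e-10) = 8.65013e-17.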